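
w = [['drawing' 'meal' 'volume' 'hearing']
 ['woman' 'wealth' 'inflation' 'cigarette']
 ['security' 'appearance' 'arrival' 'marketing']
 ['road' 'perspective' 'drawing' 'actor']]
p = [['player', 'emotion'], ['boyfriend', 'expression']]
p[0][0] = 'player'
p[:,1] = ['emotion', 'expression']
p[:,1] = ['emotion', 'expression']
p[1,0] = 'boyfriend'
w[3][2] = 'drawing'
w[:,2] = ['volume', 'inflation', 'arrival', 'drawing']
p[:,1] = ['emotion', 'expression']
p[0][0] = 'player'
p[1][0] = 'boyfriend'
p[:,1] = ['emotion', 'expression']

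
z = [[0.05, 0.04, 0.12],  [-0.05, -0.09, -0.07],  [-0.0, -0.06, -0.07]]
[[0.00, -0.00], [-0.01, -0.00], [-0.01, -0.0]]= z@[[-0.08, -0.01], [0.09, 0.01], [0.03, 0.0]]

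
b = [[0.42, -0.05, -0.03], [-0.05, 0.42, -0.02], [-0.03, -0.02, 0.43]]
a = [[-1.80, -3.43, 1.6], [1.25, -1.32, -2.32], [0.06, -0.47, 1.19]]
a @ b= [[-0.63, -1.38, 0.81],[0.66, -0.57, -1.01],[0.01, -0.22, 0.52]]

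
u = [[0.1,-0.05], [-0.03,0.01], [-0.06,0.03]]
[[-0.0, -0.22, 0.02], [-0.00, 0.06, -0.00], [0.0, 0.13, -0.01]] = u@[[0.3, -2.04, -0.11], [0.67, 0.24, -0.68]]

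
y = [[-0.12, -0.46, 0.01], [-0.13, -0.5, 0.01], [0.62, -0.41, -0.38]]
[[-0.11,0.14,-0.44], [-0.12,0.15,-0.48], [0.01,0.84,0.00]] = y @ [[-0.32, 0.75, 0.58],[0.31, -0.5, 0.81],[-0.89, -0.44, 0.07]]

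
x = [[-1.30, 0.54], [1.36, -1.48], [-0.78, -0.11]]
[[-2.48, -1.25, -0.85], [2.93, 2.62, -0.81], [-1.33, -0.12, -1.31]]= x @ [[1.76,0.36,1.42], [-0.36,-1.44,1.85]]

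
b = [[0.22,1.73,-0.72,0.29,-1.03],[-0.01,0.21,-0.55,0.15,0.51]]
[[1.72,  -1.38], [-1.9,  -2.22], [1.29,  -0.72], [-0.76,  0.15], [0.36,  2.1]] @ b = [[0.39,  2.69,  -0.48,  0.29,  -2.48], [-0.4,  -3.75,  2.59,  -0.88,  0.82], [0.29,  2.08,  -0.53,  0.27,  -1.7], [-0.17,  -1.28,  0.46,  -0.20,  0.86], [0.06,  1.06,  -1.41,  0.42,  0.7]]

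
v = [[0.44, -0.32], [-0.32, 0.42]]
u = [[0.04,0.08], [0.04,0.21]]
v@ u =[[0.00, -0.03],[0.0, 0.06]]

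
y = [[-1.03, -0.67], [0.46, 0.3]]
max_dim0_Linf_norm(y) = 1.03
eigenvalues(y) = [-0.73, 0.0]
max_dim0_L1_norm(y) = 1.49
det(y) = -0.00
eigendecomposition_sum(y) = [[-1.03,-0.67], [0.46,0.30]] + [[-0.0, -0.00], [0.00, 0.0]]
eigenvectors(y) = [[-0.91, 0.54],[0.41, -0.84]]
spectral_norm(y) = 1.35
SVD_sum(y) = [[-1.03, -0.67], [0.46, 0.30]] + [[-0.0, 0.0], [-0.0, 0.00]]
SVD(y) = [[-0.91, 0.41], [0.41, 0.91]] @ diag([1.3458824787781645, 0.0005944055388300144]) @ [[0.84, 0.55], [-0.55, 0.84]]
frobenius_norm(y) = 1.35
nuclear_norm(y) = 1.35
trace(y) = -0.73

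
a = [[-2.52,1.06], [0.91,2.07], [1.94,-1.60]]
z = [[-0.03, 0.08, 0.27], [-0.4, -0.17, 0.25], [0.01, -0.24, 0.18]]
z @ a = [[0.67, -0.30], [1.34, -1.18], [0.11, -0.77]]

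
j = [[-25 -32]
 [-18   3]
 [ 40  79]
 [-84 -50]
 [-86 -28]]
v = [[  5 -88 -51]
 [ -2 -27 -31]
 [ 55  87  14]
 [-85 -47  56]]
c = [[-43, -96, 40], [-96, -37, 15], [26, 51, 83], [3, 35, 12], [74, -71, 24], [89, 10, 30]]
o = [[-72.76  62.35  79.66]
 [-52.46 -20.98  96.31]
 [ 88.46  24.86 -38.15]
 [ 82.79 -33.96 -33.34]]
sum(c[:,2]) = 204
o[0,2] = 79.66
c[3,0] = 3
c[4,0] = 74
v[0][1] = -88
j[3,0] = -84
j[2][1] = 79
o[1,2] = 96.31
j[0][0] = -25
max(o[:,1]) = 62.35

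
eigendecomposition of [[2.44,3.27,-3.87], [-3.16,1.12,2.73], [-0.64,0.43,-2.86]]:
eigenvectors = [[0.13+0.66j, 0.13-0.66j, 0.58+0.00j], [(-0.73+0j), (-0.73-0j), -0.08+0.00j], [-0.10-0.03j, (-0.1+0.03j), (0.81+0j)]]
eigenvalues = [(2.03+2.96j), (2.03-2.96j), (-3.37+0j)]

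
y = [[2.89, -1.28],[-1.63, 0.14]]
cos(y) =[[-0.65, 0.58], [0.74, 0.6]]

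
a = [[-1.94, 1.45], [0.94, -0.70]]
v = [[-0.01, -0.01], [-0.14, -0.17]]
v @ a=[[0.01, -0.01], [0.11, -0.08]]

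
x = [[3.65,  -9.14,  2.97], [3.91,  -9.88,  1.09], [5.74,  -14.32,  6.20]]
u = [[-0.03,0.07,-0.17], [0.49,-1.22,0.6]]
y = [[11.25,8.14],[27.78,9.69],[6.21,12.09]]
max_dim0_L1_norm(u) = 1.29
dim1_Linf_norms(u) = [0.17, 1.22]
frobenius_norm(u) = 1.46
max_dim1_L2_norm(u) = 1.45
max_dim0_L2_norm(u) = 1.22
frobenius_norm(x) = 22.28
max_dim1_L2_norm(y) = 29.42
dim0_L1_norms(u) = [0.52, 1.29, 0.77]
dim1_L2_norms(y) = [13.89, 29.42, 13.59]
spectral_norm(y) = 34.05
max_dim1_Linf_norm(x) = 14.32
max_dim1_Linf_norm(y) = 27.78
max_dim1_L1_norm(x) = 26.26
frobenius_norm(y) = 35.26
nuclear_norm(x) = 24.64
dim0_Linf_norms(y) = [27.78, 12.09]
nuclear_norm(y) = 43.20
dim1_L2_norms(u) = [0.19, 1.45]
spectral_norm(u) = 1.45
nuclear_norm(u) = 1.57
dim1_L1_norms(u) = [0.27, 2.31]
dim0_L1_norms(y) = [45.24, 29.92]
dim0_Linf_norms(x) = [5.74, 14.32, 6.2]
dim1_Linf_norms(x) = [9.14, 9.88, 14.32]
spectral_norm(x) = 22.13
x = y @ u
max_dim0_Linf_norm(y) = 27.78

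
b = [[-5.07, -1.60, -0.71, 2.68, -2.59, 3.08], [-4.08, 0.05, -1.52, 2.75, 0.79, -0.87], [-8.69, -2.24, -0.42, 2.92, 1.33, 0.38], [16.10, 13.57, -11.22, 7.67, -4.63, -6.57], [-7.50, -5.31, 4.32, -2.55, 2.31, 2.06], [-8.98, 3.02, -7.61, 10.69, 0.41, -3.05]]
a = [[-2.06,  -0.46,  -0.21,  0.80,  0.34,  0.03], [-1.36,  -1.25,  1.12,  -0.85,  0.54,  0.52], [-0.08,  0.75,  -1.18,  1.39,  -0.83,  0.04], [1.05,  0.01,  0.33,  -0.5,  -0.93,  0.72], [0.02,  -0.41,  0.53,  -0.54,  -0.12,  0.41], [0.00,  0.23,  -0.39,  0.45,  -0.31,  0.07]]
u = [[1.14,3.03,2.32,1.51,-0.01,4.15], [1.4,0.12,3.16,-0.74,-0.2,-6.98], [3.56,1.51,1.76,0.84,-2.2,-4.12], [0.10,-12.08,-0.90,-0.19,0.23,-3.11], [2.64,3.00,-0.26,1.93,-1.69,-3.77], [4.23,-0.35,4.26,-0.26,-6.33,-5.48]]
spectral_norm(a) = 3.25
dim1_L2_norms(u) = [5.95, 7.83, 6.37, 12.51, 6.07, 10.31]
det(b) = -0.07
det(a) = 0.00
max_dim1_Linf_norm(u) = 12.08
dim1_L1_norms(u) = [12.16, 12.6, 13.99, 16.61, 13.29, 20.91]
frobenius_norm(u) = 20.90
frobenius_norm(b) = 35.42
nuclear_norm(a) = 7.38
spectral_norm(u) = 14.52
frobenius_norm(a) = 4.48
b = u @ a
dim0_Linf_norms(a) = [2.06, 1.25, 1.18, 1.39, 0.93, 0.72]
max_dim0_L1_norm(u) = 27.61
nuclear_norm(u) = 40.05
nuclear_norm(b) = 53.44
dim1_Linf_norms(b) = [5.07, 4.08, 8.69, 16.1, 7.5, 10.69]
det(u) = -5834.82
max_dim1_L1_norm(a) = 5.64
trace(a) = -5.04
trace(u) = -4.34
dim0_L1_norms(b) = [50.42, 25.79, 25.8, 29.26, 12.06, 16.01]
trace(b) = 1.49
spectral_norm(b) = 29.42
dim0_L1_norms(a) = [4.57, 3.11, 3.76, 4.53, 3.07, 1.79]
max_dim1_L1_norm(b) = 59.76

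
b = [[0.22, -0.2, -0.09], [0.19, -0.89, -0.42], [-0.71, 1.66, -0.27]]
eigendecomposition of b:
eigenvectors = [[0.90+0.00j, 0.02-0.09j, 0.02+0.09j],[(0.29+0j), 0.17-0.43j, 0.17+0.43j],[(-0.34+0j), -0.88+0.00j, -0.88-0.00j]]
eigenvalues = [(0.19+0j), (-0.56+0.74j), (-0.56-0.74j)]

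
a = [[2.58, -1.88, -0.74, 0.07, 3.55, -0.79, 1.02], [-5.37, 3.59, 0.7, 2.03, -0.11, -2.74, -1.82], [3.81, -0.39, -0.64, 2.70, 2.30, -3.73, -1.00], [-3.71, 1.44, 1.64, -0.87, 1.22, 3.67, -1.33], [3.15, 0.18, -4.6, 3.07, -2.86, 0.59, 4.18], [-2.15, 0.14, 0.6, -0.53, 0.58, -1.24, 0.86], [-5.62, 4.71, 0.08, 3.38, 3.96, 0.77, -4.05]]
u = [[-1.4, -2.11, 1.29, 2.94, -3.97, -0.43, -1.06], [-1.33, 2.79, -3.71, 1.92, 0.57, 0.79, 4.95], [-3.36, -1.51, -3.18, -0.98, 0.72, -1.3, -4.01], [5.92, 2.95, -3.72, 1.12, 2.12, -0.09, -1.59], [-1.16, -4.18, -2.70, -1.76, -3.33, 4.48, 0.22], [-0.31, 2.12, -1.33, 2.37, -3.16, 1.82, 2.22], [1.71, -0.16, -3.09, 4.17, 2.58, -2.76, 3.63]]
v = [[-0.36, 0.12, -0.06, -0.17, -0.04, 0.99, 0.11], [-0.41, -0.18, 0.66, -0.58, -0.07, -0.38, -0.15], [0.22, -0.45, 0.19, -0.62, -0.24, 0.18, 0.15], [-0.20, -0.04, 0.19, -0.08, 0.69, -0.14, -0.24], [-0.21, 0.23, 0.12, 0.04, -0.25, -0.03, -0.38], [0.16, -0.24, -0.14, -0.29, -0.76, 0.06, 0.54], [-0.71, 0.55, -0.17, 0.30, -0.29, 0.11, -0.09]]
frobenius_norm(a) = 18.25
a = u @ v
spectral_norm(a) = 13.62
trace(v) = -0.71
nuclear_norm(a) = 37.19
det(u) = 8412.71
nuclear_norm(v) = 5.35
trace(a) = -3.49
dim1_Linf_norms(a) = [3.55, 5.37, 3.81, 3.71, 4.6, 2.15, 5.62]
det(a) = -10.13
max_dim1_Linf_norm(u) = 5.92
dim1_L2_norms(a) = [5.0, 7.56, 6.52, 6.0, 8.16, 2.81, 9.89]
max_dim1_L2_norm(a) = 9.89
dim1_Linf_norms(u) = [3.97, 4.95, 4.01, 5.92, 4.48, 3.16, 4.17]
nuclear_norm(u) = 43.18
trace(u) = 1.45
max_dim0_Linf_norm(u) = 5.92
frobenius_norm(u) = 18.52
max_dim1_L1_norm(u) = 18.1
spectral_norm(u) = 11.37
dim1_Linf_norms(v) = [0.99, 0.66, 0.62, 0.69, 0.38, 0.76, 0.71]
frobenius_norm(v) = 2.48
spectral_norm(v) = 1.43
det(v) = 0.00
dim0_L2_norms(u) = [7.38, 6.72, 7.61, 6.38, 6.99, 5.79, 7.9]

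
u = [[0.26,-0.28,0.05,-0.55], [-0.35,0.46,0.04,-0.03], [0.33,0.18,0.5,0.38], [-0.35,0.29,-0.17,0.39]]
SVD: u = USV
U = [[-0.66, -0.07, -0.38, 0.65], [0.42, -0.26, -0.86, -0.12], [0.19, 0.94, -0.21, 0.17], [0.60, -0.2, 0.25, 0.73]]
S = [0.99, 0.74, 0.42, 0.02]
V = [[-0.47, 0.59, -0.02, 0.66], [0.61, 0.01, 0.66, 0.44], [0.11, -0.62, -0.49, 0.61], [0.63, 0.52, -0.57, -0.04]]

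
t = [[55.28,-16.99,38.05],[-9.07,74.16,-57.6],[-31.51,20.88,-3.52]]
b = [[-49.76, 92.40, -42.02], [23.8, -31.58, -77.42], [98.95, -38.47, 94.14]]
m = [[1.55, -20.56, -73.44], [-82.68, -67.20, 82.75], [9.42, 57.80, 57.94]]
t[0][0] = 55.28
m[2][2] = 57.94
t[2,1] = 20.88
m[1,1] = -67.2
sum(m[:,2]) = 67.25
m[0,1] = -20.56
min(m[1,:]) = -82.68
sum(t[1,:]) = 7.490000000000002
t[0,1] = -16.99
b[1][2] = -77.42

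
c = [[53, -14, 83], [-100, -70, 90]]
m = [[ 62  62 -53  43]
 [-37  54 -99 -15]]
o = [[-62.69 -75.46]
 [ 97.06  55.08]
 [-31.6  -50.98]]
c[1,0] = -100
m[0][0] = 62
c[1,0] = -100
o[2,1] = -50.98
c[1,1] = -70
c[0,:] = [53, -14, 83]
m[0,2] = -53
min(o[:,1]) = -75.46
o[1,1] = 55.08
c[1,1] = -70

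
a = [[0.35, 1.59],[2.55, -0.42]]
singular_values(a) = [2.59, 1.62]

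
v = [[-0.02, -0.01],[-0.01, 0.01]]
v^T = [[-0.02,-0.01], [-0.01,0.01]]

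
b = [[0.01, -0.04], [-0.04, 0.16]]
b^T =[[0.01, -0.04], [-0.04, 0.16]]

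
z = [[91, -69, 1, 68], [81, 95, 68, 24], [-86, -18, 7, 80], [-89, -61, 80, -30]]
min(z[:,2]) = 1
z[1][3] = 24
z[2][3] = 80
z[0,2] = 1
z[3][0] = -89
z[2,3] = 80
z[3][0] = -89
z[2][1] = -18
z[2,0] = -86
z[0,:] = [91, -69, 1, 68]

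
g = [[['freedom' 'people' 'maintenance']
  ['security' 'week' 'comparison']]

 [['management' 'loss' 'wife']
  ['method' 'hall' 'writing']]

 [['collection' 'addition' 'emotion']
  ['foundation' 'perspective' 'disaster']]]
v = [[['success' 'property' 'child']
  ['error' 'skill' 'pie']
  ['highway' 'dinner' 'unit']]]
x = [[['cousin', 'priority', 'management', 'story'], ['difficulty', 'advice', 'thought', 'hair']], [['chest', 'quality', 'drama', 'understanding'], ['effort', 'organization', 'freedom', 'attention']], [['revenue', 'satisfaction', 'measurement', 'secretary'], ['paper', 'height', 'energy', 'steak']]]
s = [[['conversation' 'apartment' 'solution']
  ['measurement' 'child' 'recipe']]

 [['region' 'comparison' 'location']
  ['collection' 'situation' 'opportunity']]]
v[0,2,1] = 'dinner'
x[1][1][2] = 'freedom'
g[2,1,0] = 'foundation'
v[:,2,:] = [['highway', 'dinner', 'unit']]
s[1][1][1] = 'situation'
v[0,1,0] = 'error'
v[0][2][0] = 'highway'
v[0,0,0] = 'success'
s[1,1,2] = 'opportunity'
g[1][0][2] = 'wife'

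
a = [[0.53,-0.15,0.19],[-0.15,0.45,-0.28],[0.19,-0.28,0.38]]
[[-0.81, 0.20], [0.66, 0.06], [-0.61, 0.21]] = a @ [[-1.13, 0.23],[0.8, 0.89],[-0.46, 1.10]]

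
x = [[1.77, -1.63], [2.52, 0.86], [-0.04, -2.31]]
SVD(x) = [[-0.75, 0.19], [-0.56, -0.69], [-0.35, 0.70]] @ diag([3.1366606076147554, 2.8946260954806986]) @ [[-0.87, 0.49], [-0.49, -0.87]]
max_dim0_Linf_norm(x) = 2.52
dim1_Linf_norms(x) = [1.77, 2.52, 2.31]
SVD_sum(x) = [[2.04, -1.15],[1.54, -0.87],[0.96, -0.54]] + [[-0.27, -0.48], [0.98, 1.73], [-1.0, -1.77]]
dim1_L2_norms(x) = [2.41, 2.66, 2.31]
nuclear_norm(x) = 6.03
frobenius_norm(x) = 4.27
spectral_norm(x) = 3.14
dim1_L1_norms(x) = [3.4, 3.38, 2.35]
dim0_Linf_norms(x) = [2.52, 2.31]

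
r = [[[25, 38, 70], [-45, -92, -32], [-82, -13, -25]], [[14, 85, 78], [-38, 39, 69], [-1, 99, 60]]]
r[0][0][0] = 25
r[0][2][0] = -82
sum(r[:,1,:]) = -99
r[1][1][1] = 39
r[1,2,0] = -1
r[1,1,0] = -38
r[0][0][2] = 70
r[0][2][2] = -25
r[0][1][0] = -45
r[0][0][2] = 70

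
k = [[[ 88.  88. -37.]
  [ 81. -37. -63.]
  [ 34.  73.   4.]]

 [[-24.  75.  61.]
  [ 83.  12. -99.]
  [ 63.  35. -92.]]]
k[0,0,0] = 88.0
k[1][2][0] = 63.0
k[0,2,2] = 4.0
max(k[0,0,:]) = 88.0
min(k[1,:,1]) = 12.0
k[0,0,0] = 88.0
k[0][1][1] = -37.0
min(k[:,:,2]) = -99.0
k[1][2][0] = 63.0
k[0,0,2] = -37.0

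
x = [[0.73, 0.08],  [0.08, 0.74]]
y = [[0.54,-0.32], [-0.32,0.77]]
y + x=[[1.27, -0.24], [-0.24, 1.51]]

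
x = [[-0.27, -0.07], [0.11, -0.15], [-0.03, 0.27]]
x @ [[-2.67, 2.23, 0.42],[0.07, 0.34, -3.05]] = [[0.72, -0.63, 0.10],  [-0.30, 0.19, 0.50],  [0.10, 0.02, -0.84]]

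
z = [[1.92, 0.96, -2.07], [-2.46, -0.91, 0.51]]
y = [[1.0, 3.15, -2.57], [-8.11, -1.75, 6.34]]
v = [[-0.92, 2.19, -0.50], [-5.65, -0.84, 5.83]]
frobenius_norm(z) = 4.00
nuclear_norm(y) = 13.80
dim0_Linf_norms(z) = [2.46, 0.96, 2.07]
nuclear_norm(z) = 4.98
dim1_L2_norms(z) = [2.98, 2.67]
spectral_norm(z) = 3.84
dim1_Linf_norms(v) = [2.19, 5.83]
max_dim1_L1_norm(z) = 4.95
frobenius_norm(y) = 11.25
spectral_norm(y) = 10.86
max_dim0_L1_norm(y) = 9.11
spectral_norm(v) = 8.16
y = v + z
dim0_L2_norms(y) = [8.17, 3.6, 6.84]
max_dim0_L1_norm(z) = 4.38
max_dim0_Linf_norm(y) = 8.11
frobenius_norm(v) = 8.52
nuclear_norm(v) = 10.59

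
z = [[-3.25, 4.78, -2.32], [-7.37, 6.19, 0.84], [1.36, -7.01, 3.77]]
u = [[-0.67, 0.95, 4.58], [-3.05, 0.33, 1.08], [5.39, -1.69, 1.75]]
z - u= [[-2.58, 3.83, -6.9], [-4.32, 5.86, -0.24], [-4.03, -5.32, 2.02]]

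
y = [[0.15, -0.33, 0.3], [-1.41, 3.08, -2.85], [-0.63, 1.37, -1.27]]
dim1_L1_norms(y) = [0.78, 7.34, 3.27]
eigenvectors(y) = [[-0.1, 0.84, 0.35], [0.91, -0.11, 0.72], [0.4, -0.53, 0.6]]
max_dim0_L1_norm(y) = 4.78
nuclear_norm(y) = 4.87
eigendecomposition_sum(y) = [[0.15,  -0.33,  0.31], [-1.40,  3.08,  -2.84], [-0.62,  1.37,  -1.26]] + [[0.0, 0.0, -0.00], [-0.0, -0.0, 0.00], [-0.00, -0.00, 0.0]] + [[-0.0, 0.00, -0.01],[-0.01, 0.0, -0.01],[-0.01, 0.00, -0.01]]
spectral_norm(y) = 4.87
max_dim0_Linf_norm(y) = 3.08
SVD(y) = [[-0.1, 0.90, 0.43], [0.91, -0.1, 0.40], [0.4, 0.43, -0.80]] @ diag([4.868786070915035, 0.004333459788841018, 0.0018484561116917976]) @ [[-0.32,0.70,-0.64], [-0.18,-0.71,-0.68], [0.93,0.10,-0.35]]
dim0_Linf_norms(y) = [1.41, 3.08, 2.85]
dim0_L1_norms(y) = [2.19, 4.78, 4.42]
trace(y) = 1.96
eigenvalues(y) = [1.97, 0.0, -0.01]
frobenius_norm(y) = 4.87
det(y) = -0.00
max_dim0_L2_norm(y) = 3.39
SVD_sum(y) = [[0.15, -0.33, 0.30],[-1.41, 3.08, -2.85],[-0.63, 1.37, -1.27]] + [[-0.00, -0.00, -0.00], [0.0, 0.00, 0.0], [-0.00, -0.0, -0.00]] + [[0.00, 0.00, -0.0], [0.00, 0.00, -0.00], [-0.0, -0.00, 0.0]]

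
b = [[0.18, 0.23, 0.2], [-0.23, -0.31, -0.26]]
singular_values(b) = [0.58, 0.01]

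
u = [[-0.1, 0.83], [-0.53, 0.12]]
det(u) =0.428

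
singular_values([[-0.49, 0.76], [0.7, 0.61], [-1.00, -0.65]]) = [1.51, 0.91]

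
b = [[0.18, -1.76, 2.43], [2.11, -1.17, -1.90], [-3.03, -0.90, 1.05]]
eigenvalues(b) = [(0.91+3.24j), (0.91-3.24j), (-1.76+0j)]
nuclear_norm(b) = 8.79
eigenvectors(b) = [[-0.67+0.00j,(-0.67-0j),0.19+0.00j], [(0.09+0.41j),(0.09-0.41j),0.86+0.00j], [(-0.14-0.6j),(-0.14+0.6j),(0.47+0j)]]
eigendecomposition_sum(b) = [[(0.09+1.73j), (-0.74-0.07j), 1.31-0.56j], [(1.05-0.28j), 0.06+0.46j, -0.51-0.73j], [(-1.52+0.44j), -0.10-0.67j, 0.77+1.05j]] + [[0.09-1.73j, -0.74+0.07j, (1.31+0.56j)], [1.05+0.28j, 0.06-0.46j, (-0.51+0.73j)], [-1.52-0.44j, -0.10+0.67j, 0.77-1.05j]] + [[-0j, -0.28+0.00j, -0.19+0.00j], [0.02-0.00j, -1.28+0.00j, -0.88+0.00j], [(0.01-0j), (-0.71+0j), -0.49+0.00j]]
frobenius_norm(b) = 5.44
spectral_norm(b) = 4.39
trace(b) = 0.06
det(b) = -19.99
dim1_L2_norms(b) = [3.01, 3.07, 3.33]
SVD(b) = [[0.37,0.92,-0.15], [-0.60,0.36,0.71], [0.70,-0.18,0.69]] @ diag([4.394220690245243, 2.7358643361435977, 1.6628802902308302]) @ [[-0.76, -0.13, 0.64],[0.53, -0.69, 0.49],[-0.37, -0.72, -0.59]]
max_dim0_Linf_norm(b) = 3.03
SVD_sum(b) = [[-1.25, -0.22, 1.05], [2.02, 0.35, -1.69], [-2.35, -0.41, 1.97]] + [[1.34, -1.72, 1.24], [0.53, -0.68, 0.49], [-0.26, 0.33, -0.24]] + [[0.09, 0.18, 0.15], [-0.44, -0.84, -0.70], [-0.42, -0.82, -0.68]]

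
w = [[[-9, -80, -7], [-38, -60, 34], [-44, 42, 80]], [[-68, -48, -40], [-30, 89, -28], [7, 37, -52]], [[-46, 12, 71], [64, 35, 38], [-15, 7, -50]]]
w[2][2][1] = 7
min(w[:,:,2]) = -52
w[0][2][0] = -44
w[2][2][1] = 7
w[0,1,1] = -60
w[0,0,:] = [-9, -80, -7]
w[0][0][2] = -7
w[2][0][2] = 71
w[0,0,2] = -7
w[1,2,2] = -52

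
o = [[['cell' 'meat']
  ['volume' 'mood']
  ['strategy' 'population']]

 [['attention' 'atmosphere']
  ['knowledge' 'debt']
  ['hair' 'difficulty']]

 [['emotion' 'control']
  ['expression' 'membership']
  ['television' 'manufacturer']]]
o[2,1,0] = 'expression'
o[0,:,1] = ['meat', 'mood', 'population']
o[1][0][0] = 'attention'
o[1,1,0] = 'knowledge'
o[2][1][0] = 'expression'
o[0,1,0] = 'volume'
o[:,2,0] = ['strategy', 'hair', 'television']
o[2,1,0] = 'expression'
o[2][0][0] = 'emotion'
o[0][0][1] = 'meat'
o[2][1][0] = 'expression'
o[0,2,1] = 'population'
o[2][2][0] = 'television'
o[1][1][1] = 'debt'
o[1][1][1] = 'debt'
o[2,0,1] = 'control'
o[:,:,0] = [['cell', 'volume', 'strategy'], ['attention', 'knowledge', 'hair'], ['emotion', 'expression', 'television']]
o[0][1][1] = 'mood'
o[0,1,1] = 'mood'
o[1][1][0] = 'knowledge'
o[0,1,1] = 'mood'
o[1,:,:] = [['attention', 'atmosphere'], ['knowledge', 'debt'], ['hair', 'difficulty']]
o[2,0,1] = 'control'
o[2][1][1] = 'membership'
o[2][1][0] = 'expression'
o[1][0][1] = 'atmosphere'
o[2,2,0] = 'television'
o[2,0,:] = ['emotion', 'control']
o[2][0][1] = 'control'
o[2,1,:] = ['expression', 'membership']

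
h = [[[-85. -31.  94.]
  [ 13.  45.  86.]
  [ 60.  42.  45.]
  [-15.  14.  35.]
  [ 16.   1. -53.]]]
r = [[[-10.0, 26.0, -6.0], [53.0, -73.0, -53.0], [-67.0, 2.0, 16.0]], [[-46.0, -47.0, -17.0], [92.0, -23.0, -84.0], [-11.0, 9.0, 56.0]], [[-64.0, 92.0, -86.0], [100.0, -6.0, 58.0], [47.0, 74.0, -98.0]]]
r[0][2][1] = 2.0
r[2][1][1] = -6.0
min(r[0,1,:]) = -73.0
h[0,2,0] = 60.0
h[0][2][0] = 60.0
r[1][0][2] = -17.0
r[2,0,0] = -64.0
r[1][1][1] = -23.0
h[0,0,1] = -31.0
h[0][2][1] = 42.0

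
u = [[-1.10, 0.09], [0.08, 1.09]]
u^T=[[-1.1,0.08], [0.09,1.09]]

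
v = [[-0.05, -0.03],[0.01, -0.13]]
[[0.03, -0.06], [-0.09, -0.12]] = v @ [[-1.00, 0.71], [0.64, 0.96]]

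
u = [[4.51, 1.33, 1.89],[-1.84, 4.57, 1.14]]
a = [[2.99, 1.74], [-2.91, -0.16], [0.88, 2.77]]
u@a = [[11.28, 12.87],  [-17.80, -0.78]]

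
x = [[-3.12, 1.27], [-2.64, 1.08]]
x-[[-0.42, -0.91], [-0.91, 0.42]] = [[-2.7, 2.18], [-1.73, 0.66]]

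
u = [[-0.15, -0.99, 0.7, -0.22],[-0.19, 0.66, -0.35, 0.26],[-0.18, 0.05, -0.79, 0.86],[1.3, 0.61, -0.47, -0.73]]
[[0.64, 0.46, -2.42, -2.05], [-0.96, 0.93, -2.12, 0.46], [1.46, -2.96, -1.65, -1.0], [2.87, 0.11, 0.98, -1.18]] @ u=[[-2.41, -1.7, 3.16, -0.61], [0.95, 1.74, 0.46, -1.71], [-0.66, -4.09, 3.83, -1.78], [-2.16, -3.44, 1.75, 1.1]]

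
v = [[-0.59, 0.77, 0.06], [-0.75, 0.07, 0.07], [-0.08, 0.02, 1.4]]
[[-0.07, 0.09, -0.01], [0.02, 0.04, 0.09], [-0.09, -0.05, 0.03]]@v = [[-0.03, -0.05, -0.01], [-0.05, 0.02, 0.13], [0.09, -0.07, 0.03]]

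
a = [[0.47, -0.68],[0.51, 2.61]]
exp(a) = [[0.97, -3.61], [2.71, 12.34]]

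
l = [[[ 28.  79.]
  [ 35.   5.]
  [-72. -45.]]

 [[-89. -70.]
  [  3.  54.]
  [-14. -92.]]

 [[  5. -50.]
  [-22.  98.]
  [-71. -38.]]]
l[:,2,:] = [[-72.0, -45.0], [-14.0, -92.0], [-71.0, -38.0]]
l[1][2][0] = -14.0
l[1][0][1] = -70.0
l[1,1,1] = 54.0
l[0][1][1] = 5.0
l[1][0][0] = -89.0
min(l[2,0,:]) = -50.0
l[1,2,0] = -14.0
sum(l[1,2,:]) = -106.0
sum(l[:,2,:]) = -332.0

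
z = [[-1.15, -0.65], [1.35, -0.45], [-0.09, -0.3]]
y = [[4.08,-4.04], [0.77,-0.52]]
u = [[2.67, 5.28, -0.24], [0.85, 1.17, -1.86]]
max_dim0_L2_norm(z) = 1.78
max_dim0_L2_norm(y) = 4.15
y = u @ z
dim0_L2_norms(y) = [4.15, 4.07]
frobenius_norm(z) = 1.97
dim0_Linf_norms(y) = [4.08, 4.04]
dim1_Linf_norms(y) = [4.08, 0.77]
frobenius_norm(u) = 6.37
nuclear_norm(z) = 2.62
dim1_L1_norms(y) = [8.12, 1.29]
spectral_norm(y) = 5.81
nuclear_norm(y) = 5.98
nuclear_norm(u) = 7.88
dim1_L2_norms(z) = [1.32, 1.42, 0.31]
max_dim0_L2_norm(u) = 5.41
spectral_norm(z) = 1.78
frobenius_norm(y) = 5.82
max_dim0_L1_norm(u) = 6.45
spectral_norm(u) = 6.13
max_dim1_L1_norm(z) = 1.8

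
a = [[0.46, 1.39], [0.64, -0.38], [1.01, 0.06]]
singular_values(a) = [1.54, 1.16]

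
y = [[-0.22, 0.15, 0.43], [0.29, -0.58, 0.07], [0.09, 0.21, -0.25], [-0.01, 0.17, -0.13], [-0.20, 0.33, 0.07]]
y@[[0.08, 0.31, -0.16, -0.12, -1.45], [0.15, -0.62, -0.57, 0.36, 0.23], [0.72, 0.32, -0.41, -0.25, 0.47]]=[[0.31,-0.02,-0.23,-0.03,0.56], [-0.01,0.47,0.26,-0.26,-0.52], [-0.14,-0.18,-0.03,0.13,-0.2], [-0.07,-0.15,-0.04,0.09,-0.01], [0.08,-0.24,-0.18,0.13,0.4]]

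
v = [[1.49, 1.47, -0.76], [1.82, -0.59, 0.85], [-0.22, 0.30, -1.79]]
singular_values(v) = [2.46, 2.41, 0.91]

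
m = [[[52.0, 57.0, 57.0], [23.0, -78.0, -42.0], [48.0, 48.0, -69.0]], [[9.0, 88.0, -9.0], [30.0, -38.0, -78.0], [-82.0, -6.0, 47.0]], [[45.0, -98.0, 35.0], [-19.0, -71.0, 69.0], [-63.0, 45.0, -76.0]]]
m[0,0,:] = [52.0, 57.0, 57.0]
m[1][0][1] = 88.0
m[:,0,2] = [57.0, -9.0, 35.0]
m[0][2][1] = 48.0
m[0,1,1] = -78.0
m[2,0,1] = -98.0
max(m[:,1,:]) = 69.0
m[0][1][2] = -42.0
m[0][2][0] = 48.0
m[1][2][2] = 47.0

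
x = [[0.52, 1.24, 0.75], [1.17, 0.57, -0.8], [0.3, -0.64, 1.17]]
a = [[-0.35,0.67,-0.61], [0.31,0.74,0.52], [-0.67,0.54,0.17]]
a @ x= [[0.42, 0.34, -1.51], [1.18, 0.47, 0.25], [0.33, -0.63, -0.74]]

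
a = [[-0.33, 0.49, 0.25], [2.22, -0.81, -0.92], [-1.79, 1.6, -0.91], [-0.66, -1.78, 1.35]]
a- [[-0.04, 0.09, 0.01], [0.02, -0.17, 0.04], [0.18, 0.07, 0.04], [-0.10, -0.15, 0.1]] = [[-0.29, 0.4, 0.24],[2.20, -0.64, -0.96],[-1.97, 1.53, -0.95],[-0.56, -1.63, 1.25]]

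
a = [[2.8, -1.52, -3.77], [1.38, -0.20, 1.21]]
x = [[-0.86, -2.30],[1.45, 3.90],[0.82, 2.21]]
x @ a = [[-5.58, 1.77, 0.46], [9.44, -2.98, -0.75], [5.35, -1.69, -0.42]]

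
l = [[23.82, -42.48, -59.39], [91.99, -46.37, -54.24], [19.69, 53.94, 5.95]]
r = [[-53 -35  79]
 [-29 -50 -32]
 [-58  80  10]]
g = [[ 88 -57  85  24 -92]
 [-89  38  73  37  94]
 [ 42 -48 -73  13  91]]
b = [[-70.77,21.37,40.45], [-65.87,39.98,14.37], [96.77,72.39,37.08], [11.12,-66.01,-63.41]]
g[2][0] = 42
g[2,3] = 13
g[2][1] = -48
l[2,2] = 5.95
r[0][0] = -53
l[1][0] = 91.99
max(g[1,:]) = 94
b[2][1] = 72.39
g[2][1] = -48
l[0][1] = -42.48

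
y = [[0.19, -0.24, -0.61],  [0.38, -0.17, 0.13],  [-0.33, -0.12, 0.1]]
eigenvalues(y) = [(0.58+0j), (-0.23+0.3j), (-0.23-0.3j)]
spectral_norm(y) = 0.71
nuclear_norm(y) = 1.43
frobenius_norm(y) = 0.89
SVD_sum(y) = [[0.32, -0.21, -0.54], [0.06, -0.04, -0.11], [-0.1, 0.06, 0.17]] + [[-0.13, 0.00, -0.08],[0.34, -0.01, 0.2],[-0.2, 0.0, -0.12]] + [[-0.01, -0.03, 0.01], [-0.02, -0.12, 0.03], [-0.04, -0.19, 0.05]]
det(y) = 0.08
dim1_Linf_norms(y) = [0.61, 0.38, 0.33]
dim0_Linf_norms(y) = [0.38, 0.24, 0.61]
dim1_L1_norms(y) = [1.04, 0.68, 0.55]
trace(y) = 0.12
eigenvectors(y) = [[-0.76+0.00j, -0.08+0.48j, -0.08-0.48j], [-0.28+0.00j, 0.78+0.00j, 0.78-0.00j], [(0.59+0j), -0.13+0.37j, (-0.13-0.37j)]]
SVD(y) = [[-0.94, 0.31, 0.15], [-0.19, -0.82, 0.54], [0.29, 0.48, 0.83]] @ diag([0.7082862435380692, 0.4802830308031534, 0.23866044401464598]) @ [[-0.49,0.31,0.82], [-0.86,0.02,-0.52], [-0.18,-0.95,0.26]]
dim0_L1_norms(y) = [0.9, 0.53, 0.84]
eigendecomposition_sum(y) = [[(0.29+0j), -0.03-0.00j, -0.38+0.00j], [(0.11+0j), (-0.01-0j), -0.14+0.00j], [-0.23-0.00j, 0.03+0.00j, (0.3-0j)]] + [[-0.05+0.08j,(-0.1-0.07j),-0.11+0.07j], [0.14+0.06j,(-0.08+0.18j),0.14+0.16j], [(-0.05+0.05j),-0.07-0.07j,(-0.1+0.04j)]] + [[-0.05-0.08j, -0.10+0.07j, (-0.11-0.07j)],[(0.14-0.06j), -0.08-0.18j, 0.14-0.16j],[(-0.05-0.05j), (-0.07+0.07j), (-0.1-0.04j)]]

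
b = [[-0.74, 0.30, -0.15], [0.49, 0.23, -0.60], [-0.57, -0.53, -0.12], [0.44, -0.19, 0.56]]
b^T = [[-0.74, 0.49, -0.57, 0.44], [0.3, 0.23, -0.53, -0.19], [-0.15, -0.6, -0.12, 0.56]]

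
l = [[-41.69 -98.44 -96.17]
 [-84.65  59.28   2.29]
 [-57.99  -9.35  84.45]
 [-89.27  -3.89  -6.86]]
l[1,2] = 2.29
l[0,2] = -96.17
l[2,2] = 84.45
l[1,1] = 59.28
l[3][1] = -3.89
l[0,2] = -96.17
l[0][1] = -98.44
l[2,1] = -9.35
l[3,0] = -89.27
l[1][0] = -84.65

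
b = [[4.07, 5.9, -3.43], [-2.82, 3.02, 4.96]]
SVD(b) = [[-0.92, 0.38], [0.38, 0.92]] @ diag([8.218437223604548, 6.105038050796338]) @ [[-0.59, -0.52, 0.62], [-0.17, 0.83, 0.54]]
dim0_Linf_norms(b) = [4.07, 5.9, 4.96]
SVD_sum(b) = [[4.47, 3.98, -4.68],  [-1.85, -1.64, 1.93]] + [[-0.4, 1.92, 1.25], [-0.97, 4.66, 3.03]]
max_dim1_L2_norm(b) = 7.95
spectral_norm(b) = 8.22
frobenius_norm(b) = 10.24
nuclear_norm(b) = 14.32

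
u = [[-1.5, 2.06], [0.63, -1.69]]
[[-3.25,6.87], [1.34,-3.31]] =u @ [[2.21, -3.88], [0.03, 0.51]]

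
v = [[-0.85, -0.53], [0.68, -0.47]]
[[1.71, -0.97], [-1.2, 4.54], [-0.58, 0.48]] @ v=[[-2.11,-0.45], [4.11,-1.5], [0.82,0.08]]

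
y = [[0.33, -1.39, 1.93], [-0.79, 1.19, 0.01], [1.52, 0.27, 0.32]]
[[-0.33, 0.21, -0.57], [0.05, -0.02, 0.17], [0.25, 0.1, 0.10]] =y@ [[0.16,0.04,0.07], [0.15,0.01,0.19], [-0.09,0.11,-0.17]]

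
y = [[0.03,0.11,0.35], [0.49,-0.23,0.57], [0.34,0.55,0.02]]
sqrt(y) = [[0.23+0.36j, (0.17-0.04j), 0.25-0.20j], [0.33-0.28j, (0.24+0.56j), 0.35-0.33j], [(0.37-0.15j), (0.26-0.34j), (0.39+0.41j)]]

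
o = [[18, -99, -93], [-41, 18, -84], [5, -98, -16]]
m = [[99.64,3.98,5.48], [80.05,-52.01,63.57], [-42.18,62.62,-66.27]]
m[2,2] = -66.27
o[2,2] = -16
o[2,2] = -16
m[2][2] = -66.27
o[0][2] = -93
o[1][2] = -84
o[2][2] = -16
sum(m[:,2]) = 2.780000000000001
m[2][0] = -42.18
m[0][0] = 99.64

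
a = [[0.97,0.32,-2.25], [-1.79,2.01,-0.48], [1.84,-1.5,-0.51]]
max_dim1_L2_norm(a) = 2.73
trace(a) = 2.47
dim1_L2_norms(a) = [2.47, 2.73, 2.43]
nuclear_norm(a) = 6.14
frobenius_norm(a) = 4.41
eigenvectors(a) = [[-0.65+0.00j, -0.65-0.00j, 0.65+0.00j], [(-0.36-0.52j), (-0.36+0.52j), 0.67+0.00j], [0.03+0.42j, (0.03-0.42j), 0.37+0.00j]]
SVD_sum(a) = [[0.63, -0.55, -0.12], [-1.93, 1.66, 0.37], [1.81, -1.57, -0.35]] + [[0.34,0.87,-2.13],[0.14,0.35,-0.85],[0.03,0.07,-0.16]] + [[-0.0, -0.00, -0.0], [0.00, 0.0, 0.0], [0.0, 0.0, 0.00]]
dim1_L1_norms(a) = [3.54, 4.28, 3.85]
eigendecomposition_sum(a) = [[(0.49+1.46j), (0.16-1.16j), -1.13-0.47j], [(-0.89+1.18j), 1.00-0.50j, -0.24-1.15j], [(0.92-0.37j), (-0.75-0.06j), -0.26+0.74j]] + [[(0.49-1.46j), (0.16+1.16j), (-1.13+0.47j)], [-0.89-1.18j, 1.00+0.50j, -0.24+1.15j], [0.92+0.37j, -0.75+0.06j, -0.26-0.74j]] + [[(-0+0j), 0j, 0.00-0.00j],[(-0+0j), 0j, -0j],[(-0+0j), 0j, 0.00-0.00j]]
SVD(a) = [[-0.23, -0.93, -0.30], [0.71, -0.37, 0.60], [-0.67, -0.07, 0.74]] @ diag([3.63166258219543, 2.5074139983160504, 0.0013892913068002345]) @ [[-0.75, 0.65, 0.14],[-0.15, -0.37, 0.92],[0.65, 0.67, 0.37]]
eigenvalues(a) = [(1.23+1.7j), (1.23-1.7j), 0j]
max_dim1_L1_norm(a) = 4.28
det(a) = 0.01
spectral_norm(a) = 3.63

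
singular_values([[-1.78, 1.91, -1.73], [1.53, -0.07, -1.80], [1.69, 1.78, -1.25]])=[3.6, 2.92, 1.23]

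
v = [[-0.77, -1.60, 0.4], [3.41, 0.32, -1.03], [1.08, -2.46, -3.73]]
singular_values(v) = [4.99, 3.32, 1.16]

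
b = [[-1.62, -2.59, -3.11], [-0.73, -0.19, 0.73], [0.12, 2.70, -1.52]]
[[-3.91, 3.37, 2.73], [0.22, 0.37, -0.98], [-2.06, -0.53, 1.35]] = b@[[0.79,-0.78,0.36], [-0.22,-0.37,-0.08], [1.03,-0.37,-1.0]]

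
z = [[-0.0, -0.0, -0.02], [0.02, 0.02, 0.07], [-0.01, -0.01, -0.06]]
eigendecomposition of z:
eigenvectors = [[0.25,  -0.71,  0.25], [-0.7,  0.71,  0.95], [0.66,  0.0,  -0.16]]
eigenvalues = [-0.05, 0.0, 0.01]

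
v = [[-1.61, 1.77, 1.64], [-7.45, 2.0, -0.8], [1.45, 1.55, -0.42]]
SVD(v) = [[-0.24, 0.8, -0.55], [-0.96, -0.13, 0.24], [0.12, 0.59, 0.8]] @ diag([8.041207727554463, 2.430930787828392, 1.6334178237996562]) @ [[0.96, -0.27, 0.04], [0.22, 0.85, 0.48], [0.16, 0.45, -0.88]]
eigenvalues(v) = [(1.13+3.55j), (1.13-3.55j), (-2.3+0j)]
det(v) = -31.93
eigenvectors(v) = [[0.09-0.36j, 0.09+0.36j, (-0.39+0j)], [0.84+0.00j, (0.84-0j), -0.54+0.00j], [(0.03-0.39j), (0.03+0.39j), 0.75+0.00j]]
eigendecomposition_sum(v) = [[(-0.37+1.33j), (0.85-0.21j), 0.42+0.54j], [(-3.12-0.03j), 0.95+1.74j, -0.95+1.24j], [(-0.11+1.46j), (0.85-0.39j), 0.55+0.48j]] + [[(-0.37-1.33j), 0.85+0.21j, (0.42-0.54j)], [-3.12+0.03j, 0.95-1.74j, (-0.95-1.24j)], [(-0.11-1.46j), (0.85+0.39j), (0.55-0.48j)]] + [[-0.88-0.00j, (0.07+0j), (0.8+0j)],[-1.21-0.00j, 0.10+0.00j, 1.10+0.00j],[1.68+0.00j, (-0.14-0j), -1.52-0.00j]]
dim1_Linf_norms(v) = [1.77, 7.45, 1.55]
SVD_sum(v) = [[-1.89, 0.53, -0.08], [-7.45, 2.09, -0.31], [0.92, -0.26, 0.04]] + [[0.42, 1.65, 0.93], [-0.07, -0.27, -0.15], [0.31, 1.22, 0.69]] + [[-0.15, -0.41, 0.79], [0.06, 0.18, -0.34], [0.21, 0.59, -1.14]]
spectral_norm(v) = 8.04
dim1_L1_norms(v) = [5.02, 10.25, 3.42]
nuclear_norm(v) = 12.11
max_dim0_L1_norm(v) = 10.51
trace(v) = -0.03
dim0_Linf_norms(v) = [7.45, 2.0, 1.64]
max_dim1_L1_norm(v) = 10.25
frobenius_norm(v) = 8.56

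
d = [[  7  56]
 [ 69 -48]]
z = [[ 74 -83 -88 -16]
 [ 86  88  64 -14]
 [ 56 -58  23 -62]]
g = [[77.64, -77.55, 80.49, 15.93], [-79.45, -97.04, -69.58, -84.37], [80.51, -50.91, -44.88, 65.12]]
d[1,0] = 69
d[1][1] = -48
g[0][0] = 77.64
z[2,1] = -58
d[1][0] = 69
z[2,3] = -62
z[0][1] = -83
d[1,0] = 69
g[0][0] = 77.64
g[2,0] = 80.51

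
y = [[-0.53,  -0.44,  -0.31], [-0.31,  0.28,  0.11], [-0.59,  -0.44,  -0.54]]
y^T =[[-0.53,-0.31,-0.59], [-0.44,0.28,-0.44], [-0.31,0.11,-0.54]]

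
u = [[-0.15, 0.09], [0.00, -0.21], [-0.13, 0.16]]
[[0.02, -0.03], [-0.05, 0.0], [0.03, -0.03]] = u @ [[0.04, 0.23],[0.24, -0.00]]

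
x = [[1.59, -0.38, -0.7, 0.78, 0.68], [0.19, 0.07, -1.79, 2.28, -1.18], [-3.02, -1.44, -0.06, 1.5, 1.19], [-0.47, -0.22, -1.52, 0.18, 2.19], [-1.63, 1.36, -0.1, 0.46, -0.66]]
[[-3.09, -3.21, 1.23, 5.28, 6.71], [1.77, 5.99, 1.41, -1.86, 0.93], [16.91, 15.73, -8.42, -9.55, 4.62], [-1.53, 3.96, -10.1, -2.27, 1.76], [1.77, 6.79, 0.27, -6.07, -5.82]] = x @[[-2.91, -3.74, 2.35, 3.51, 2.06],  [-3.09, -0.26, 1.69, 0.06, -1.6],  [2.28, -0.76, 3.49, 1.37, 2.65],  [2.76, 2.48, 2.23, 0.3, 3.72],  [-0.28, 0.25, -1.7, 0.65, 2.62]]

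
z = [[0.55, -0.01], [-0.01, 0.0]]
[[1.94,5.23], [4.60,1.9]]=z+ [[1.39, 5.24], [4.61, 1.90]]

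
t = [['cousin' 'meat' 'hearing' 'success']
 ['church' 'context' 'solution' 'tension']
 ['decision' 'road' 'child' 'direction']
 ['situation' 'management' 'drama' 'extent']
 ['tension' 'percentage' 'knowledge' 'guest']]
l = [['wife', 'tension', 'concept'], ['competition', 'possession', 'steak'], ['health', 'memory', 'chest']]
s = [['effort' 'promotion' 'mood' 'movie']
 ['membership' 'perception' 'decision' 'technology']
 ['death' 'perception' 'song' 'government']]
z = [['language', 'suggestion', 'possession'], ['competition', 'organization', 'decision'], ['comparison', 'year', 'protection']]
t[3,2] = 'drama'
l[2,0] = 'health'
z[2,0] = 'comparison'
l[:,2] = ['concept', 'steak', 'chest']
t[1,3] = 'tension'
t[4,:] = ['tension', 'percentage', 'knowledge', 'guest']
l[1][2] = 'steak'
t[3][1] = 'management'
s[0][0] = 'effort'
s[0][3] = 'movie'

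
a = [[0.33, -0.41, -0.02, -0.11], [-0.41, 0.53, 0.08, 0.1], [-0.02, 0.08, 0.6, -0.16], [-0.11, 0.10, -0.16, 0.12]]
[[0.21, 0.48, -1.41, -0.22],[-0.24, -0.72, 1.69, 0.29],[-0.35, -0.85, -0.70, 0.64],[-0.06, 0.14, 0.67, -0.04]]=a @ [[0.34, 0.40, -1.61, -1.67], [0.37, -1.17, 2.01, -1.14], [-1.16, -0.89, -1.3, 1.42], [-2.03, 1.33, 0.69, 0.99]]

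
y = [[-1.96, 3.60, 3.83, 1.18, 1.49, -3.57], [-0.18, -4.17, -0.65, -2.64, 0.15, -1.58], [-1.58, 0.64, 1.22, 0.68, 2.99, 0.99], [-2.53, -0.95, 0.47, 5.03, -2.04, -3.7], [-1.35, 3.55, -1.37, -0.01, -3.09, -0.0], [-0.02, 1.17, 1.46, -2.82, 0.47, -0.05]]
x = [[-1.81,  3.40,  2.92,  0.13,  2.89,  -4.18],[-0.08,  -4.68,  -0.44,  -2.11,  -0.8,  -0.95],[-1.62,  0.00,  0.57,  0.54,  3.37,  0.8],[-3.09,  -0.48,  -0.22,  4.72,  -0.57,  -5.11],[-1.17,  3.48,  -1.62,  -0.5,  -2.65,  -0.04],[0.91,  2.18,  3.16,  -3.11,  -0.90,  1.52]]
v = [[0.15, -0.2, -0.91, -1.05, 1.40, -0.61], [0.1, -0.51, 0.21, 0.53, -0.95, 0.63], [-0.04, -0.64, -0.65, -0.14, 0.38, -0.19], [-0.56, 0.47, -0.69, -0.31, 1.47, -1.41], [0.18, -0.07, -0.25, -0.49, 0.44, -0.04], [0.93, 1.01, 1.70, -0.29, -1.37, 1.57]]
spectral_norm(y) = 8.73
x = v + y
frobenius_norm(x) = 14.24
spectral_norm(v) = 4.19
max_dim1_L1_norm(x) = 15.33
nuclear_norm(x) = 30.78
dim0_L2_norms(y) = [3.82, 6.76, 4.56, 6.49, 5.01, 5.47]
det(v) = -0.00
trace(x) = -2.33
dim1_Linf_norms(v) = [1.4, 0.95, 0.65, 1.47, 0.49, 1.7]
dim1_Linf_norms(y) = [3.83, 4.17, 2.99, 5.03, 3.55, 2.82]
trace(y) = -3.02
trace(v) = 0.69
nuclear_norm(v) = 7.25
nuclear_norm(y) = 28.18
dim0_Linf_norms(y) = [2.53, 4.17, 3.83, 5.03, 3.09, 3.7]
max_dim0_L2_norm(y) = 6.76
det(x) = 6319.98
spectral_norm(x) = 9.28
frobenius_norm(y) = 13.35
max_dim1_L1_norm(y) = 15.63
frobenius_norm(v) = 4.72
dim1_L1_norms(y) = [15.63, 9.37, 8.1, 14.72, 9.37, 5.99]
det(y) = 1855.12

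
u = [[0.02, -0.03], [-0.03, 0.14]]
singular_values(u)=[0.15, 0.01]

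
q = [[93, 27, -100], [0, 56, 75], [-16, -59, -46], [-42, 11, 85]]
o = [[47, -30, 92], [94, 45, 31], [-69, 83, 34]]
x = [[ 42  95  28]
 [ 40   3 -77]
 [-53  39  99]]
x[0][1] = 95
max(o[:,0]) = 94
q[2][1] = -59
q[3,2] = 85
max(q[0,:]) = 93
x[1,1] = 3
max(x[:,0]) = 42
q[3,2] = 85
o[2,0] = -69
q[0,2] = -100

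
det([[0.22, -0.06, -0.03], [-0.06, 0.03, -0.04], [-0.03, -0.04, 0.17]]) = -0.000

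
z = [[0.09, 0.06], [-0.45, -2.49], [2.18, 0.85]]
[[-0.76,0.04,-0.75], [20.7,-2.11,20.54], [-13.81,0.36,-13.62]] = z@[[-3.33, -0.18, -3.26], [-7.71, 0.88, -7.66]]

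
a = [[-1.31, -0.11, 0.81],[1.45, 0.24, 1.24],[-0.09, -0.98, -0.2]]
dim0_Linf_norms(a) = [1.45, 0.98, 1.24]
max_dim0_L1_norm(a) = 2.85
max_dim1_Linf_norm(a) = 1.45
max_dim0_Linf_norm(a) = 1.45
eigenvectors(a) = [[(-0.83+0j), (0.07+0.24j), 0.07-0.24j], [(0.47+0j), (0.78+0j), 0.78-0.00j], [(0.29+0j), -0.15+0.55j, -0.15-0.55j]]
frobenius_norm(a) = 2.66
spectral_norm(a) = 2.07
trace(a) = -1.27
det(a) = -2.68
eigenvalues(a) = [(-1.53+0j), (0.13+1.32j), (0.13-1.32j)]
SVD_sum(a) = [[-0.81,-0.19,-0.34], [1.65,0.38,0.69], [-0.33,-0.08,-0.14]] + [[-0.51,  0.17,  1.13], [-0.23,  0.08,  0.51], [0.11,  -0.04,  -0.25]] + [[0.01,  -0.1,  0.02], [0.03,  -0.22,  0.05], [0.12,  -0.87,  0.19]]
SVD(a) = [[-0.44, -0.89, 0.11],[0.88, -0.40, 0.24],[-0.17, 0.20, 0.96]] @ diag([2.0674509815913282, 1.3983671741678856, 0.9277476407551646]) @ [[0.90,0.21,0.38],[0.41,-0.14,-0.9],[0.14,-0.97,0.21]]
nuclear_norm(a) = 4.39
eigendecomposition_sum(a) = [[-1.22+0.00j,(0.22-0j),(0.54-0j)], [(0.7-0j),-0.13+0.00j,(-0.31+0j)], [(0.43-0j),-0.08+0.00j,-0.19+0.00j]] + [[(-0.05+0.14j), -0.17+0.11j, (0.14+0.22j)], [(0.38+0.26j), (0.18+0.59j), 0.77-0.21j], [(-0.26+0.21j), (-0.45+0.01j), -0.01+0.58j]] + [[(-0.05-0.14j),-0.17-0.11j,0.14-0.22j], [0.38-0.26j,0.18-0.59j,0.77+0.21j], [(-0.26-0.21j),-0.45-0.01j,(-0.01-0.58j)]]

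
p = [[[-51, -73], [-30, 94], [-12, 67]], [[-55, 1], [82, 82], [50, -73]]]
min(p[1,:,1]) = -73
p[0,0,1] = -73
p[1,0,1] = 1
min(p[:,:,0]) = -55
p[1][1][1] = 82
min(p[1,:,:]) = -73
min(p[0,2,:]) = -12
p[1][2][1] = -73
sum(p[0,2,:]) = 55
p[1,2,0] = 50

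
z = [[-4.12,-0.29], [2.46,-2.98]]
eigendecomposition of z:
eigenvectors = [[(0.22-0.24j),  0.22+0.24j], [(-0.95+0j),  (-0.95-0j)]]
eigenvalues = [(-3.55+0.62j), (-3.55-0.62j)]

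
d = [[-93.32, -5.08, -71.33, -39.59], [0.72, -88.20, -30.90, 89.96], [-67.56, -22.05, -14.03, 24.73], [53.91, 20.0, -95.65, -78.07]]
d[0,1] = -5.08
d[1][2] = -30.9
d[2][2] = -14.03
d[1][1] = -88.2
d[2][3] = 24.73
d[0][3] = -39.59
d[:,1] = [-5.08, -88.2, -22.05, 20.0]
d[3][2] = -95.65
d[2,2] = -14.03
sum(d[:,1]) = -95.33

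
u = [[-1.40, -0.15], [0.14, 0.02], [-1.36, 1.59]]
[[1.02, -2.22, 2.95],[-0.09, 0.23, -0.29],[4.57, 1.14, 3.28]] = u @ [[-0.95,1.38,-2.13], [2.06,1.9,0.24]]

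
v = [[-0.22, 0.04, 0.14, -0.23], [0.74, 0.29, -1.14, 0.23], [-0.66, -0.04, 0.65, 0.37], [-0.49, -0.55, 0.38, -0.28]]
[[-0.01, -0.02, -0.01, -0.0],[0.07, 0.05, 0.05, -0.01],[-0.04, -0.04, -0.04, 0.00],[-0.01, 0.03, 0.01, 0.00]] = v @ [[-0.02, 0.02, -0.00, 0.01], [-0.02, -0.11, -0.06, -0.01], [-0.08, -0.06, -0.06, 0.01], [-0.01, 0.01, -0.00, 0.0]]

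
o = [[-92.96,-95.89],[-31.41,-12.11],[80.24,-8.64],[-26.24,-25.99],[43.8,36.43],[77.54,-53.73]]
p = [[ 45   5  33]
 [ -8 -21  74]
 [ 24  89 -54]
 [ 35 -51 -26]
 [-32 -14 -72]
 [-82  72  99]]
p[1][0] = -8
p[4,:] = [-32, -14, -72]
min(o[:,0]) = -92.96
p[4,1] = -14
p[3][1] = -51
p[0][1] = 5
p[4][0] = -32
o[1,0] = -31.41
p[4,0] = -32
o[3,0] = -26.24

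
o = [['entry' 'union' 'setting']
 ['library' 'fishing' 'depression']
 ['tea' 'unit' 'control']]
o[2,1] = 'unit'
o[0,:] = ['entry', 'union', 'setting']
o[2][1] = 'unit'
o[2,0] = 'tea'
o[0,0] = 'entry'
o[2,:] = ['tea', 'unit', 'control']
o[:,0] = ['entry', 'library', 'tea']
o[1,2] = 'depression'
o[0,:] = ['entry', 'union', 'setting']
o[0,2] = 'setting'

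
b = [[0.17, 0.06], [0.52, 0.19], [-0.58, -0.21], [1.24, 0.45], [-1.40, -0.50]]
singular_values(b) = [2.16, 0.01]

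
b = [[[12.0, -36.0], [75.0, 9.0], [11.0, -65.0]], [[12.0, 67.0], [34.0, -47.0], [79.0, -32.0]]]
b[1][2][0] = 79.0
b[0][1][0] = 75.0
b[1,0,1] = 67.0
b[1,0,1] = 67.0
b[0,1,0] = 75.0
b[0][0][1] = -36.0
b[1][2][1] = -32.0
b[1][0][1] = 67.0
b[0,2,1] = -65.0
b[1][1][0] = 34.0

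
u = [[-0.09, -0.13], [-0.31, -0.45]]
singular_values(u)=[0.57, 0.0]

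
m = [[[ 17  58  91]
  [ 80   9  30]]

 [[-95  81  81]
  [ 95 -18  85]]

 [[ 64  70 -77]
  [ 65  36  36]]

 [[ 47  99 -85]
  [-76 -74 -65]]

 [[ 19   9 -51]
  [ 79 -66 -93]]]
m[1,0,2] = 81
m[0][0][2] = 91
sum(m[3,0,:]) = 61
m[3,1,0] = -76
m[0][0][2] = 91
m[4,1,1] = -66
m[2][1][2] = 36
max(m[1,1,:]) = 95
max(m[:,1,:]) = 95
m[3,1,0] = -76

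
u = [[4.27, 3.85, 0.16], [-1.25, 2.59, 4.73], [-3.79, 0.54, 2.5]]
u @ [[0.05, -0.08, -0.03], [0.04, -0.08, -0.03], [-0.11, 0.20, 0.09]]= [[0.35, -0.62, -0.23], [-0.48, 0.84, 0.39], [-0.44, 0.76, 0.32]]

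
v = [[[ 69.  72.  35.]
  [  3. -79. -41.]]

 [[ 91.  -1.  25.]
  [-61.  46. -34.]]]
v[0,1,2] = -41.0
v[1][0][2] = 25.0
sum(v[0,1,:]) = -117.0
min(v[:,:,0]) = -61.0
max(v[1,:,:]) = 91.0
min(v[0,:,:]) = -79.0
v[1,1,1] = 46.0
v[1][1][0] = -61.0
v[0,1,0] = 3.0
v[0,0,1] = 72.0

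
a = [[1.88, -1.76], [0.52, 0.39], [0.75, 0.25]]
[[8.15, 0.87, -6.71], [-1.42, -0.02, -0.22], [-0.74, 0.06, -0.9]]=a @ [[0.41, 0.18, -1.82], [-4.19, -0.30, 1.87]]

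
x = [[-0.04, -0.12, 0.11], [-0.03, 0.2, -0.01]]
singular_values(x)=[0.24, 0.1]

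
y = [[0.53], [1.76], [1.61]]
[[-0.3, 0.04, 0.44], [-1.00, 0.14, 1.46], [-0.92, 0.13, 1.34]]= y @ [[-0.57, 0.08, 0.83]]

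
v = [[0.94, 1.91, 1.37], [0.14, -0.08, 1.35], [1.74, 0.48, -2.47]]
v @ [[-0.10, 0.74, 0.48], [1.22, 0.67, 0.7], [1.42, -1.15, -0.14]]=[[4.18, 0.40, 1.60], [1.81, -1.5, -0.18], [-3.1, 4.45, 1.52]]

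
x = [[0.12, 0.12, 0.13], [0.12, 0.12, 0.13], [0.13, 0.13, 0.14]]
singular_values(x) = [0.38, 0.0, 0.0]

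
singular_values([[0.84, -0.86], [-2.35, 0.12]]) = [2.53, 0.76]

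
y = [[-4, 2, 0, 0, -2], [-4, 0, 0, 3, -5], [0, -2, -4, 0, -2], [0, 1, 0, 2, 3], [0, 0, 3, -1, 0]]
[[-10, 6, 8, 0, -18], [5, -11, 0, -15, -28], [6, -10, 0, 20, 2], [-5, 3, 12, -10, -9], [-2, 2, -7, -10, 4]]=y@[[4, 0, -3, 0, 4], [0, 4, 1, 0, -1], [0, 0, -2, -5, 0], [2, -2, 1, -5, -4], [-3, 1, 3, 0, 0]]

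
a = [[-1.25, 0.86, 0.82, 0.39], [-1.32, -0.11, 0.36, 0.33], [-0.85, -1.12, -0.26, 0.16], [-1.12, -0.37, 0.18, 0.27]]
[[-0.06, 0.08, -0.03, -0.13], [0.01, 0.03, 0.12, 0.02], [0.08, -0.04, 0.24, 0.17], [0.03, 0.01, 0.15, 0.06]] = a @ [[0.02,  -0.00,  -0.11,  -0.02],[-0.1,  0.02,  -0.10,  -0.12],[0.06,  0.07,  -0.11,  -0.06],[0.01,  0.02,  0.02,  -0.00]]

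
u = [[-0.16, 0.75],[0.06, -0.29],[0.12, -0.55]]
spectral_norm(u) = 1.00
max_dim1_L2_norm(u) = 0.77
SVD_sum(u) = [[-0.16, 0.75], [0.06, -0.29], [0.12, -0.55]] + [[0.00, 0.0], [-0.0, -0.0], [0.00, 0.00]]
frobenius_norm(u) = 1.00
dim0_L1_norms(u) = [0.34, 1.59]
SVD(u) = [[-0.77, 0.24],  [0.3, -0.69],  [0.57, 0.68]] @ diag([0.9963386634370887, 0.0030442963712329464]) @ [[0.21, -0.98], [0.98, 0.21]]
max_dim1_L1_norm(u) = 0.91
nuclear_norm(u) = 1.00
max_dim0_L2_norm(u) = 0.97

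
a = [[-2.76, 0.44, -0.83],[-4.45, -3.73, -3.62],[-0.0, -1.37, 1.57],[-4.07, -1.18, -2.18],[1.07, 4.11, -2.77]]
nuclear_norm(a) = 16.10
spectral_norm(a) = 8.63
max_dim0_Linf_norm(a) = 4.45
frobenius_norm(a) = 10.40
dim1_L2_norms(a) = [2.92, 6.84, 2.08, 4.77, 5.07]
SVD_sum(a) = [[-1.71, -1.09, -0.96], [-5.14, -3.3, -2.88], [0.00, 0.00, 0.00], [-3.51, -2.25, -1.97], [1.25, 0.80, 0.7]] + [[-0.09,0.81,-0.76], [-0.01,0.09,-0.09], [0.17,-1.50,1.41], [-0.08,0.71,-0.66], [-0.4,3.48,-3.26]] + [[-0.96,0.72,0.89], [0.7,-0.53,-0.65], [-0.18,0.13,0.16], [-0.48,0.36,0.45], [0.23,-0.17,-0.21]]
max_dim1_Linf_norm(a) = 4.45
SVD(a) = [[-0.26,  0.21,  0.73],[-0.78,  0.02,  -0.53],[0.0,  -0.38,  0.13],[-0.53,  0.18,  0.37],[0.19,  0.88,  -0.17]] @ diag([8.632510098434976, 5.420067735676603, 2.0454669738462474]) @ [[0.76, 0.49, 0.43], [-0.08, 0.73, -0.68], [-0.64, 0.48, 0.60]]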